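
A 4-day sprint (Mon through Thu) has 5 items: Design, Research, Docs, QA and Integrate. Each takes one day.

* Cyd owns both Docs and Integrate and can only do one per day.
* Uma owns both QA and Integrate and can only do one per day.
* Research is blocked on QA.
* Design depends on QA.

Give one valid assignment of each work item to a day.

Integrate in Tue; Design in Tue; QA in Mon; Docs in Mon; Research in Tue

Checking: QA(Mon) before Design(Tue); QA(Mon) before Research(Tue); QA(Mon) != Integrate(Tue); Docs(Mon) != Integrate(Tue).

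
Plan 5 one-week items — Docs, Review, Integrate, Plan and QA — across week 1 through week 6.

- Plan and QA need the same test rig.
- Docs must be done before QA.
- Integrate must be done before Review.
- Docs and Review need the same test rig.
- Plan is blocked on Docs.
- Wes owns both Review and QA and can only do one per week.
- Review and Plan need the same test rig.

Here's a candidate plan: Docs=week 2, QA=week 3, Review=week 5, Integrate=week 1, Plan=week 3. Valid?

No. Plan and QA need the same test rig is not satisfied.

Plan and QA need the same test rig — violated.
Docs must be done before QA — holds.
Wes owns both Review and QA and can only do one per week — holds.
Plan is blocked on Docs — holds.
Docs and Review need the same test rig — holds.
Review and Plan need the same test rig — holds.
Integrate must be done before Review — holds.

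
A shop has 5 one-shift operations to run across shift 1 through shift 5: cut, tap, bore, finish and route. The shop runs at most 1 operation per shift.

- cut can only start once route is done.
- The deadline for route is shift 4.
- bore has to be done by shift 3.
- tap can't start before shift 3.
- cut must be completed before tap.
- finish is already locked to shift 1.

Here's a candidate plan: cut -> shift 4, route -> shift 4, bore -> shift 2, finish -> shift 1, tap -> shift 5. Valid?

Invalid. The shop runs at most 1 operation per shift.

The deadline for route is shift 4 — holds.
finish is already locked to shift 1 — holds.
tap can't start before shift 3 — holds.
cut must be completed before tap — holds.
The shop runs at most 1 operation per shift — violated.
bore has to be done by shift 3 — holds.
cut can only start once route is done — violated.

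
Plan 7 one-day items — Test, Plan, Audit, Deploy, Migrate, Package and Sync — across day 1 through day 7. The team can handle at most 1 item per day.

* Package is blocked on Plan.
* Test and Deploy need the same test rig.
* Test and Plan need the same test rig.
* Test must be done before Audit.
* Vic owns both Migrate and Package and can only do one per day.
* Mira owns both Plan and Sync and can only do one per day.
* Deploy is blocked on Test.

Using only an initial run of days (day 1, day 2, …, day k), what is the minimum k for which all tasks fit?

7 days

The precedence chain requires at least 2 distinct days.
With at most 1 per day and 7 tasks, at least 7 days are needed.
7 works (last occupied day: day 7): for example Test in day 1, Audit in day 3, Migrate in day 6, Plan in day 2, Package in day 5, Sync in day 7, Deploy in day 4.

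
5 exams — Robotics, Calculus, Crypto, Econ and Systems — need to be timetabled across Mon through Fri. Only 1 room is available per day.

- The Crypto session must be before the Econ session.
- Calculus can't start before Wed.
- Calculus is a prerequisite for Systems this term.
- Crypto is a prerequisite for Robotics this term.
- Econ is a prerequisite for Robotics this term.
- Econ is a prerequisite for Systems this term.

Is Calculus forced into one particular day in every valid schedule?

Calculus can be Wed (e.g. Calculus in Wed, Crypto in Mon, Systems in Fri, Econ in Tue, Robotics in Thu) or Thu (e.g. Systems in Fri, Calculus in Thu, Crypto in Mon, Robotics in Wed, Econ in Tue).

No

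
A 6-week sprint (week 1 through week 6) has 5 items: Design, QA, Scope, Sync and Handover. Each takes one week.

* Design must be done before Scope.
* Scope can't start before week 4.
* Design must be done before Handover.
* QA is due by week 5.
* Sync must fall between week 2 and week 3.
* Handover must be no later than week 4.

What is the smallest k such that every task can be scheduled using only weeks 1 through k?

4 weeks

The precedence chain requires at least 2 distinct weeks.
Scope can't be placed before week 4, so the schedule must run through at least week 4.
4 works (last occupied week: week 4): for example Handover in week 2, Design in week 1, Scope in week 4, QA in week 1, Sync in week 2.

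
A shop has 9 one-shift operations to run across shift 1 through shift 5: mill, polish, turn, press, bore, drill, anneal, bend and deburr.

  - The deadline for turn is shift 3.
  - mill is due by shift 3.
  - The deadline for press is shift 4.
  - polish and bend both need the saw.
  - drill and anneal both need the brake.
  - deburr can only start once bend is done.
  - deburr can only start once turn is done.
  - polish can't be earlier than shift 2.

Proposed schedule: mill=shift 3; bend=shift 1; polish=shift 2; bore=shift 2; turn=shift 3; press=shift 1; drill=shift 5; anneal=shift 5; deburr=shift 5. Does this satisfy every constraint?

No — it violates: drill and anneal both need the brake

deburr can only start once bend is done — holds.
The deadline for press is shift 4 — holds.
polish and bend both need the saw — holds.
mill is due by shift 3 — holds.
The deadline for turn is shift 3 — holds.
drill and anneal both need the brake — violated.
deburr can only start once turn is done — holds.
polish can't be earlier than shift 2 — holds.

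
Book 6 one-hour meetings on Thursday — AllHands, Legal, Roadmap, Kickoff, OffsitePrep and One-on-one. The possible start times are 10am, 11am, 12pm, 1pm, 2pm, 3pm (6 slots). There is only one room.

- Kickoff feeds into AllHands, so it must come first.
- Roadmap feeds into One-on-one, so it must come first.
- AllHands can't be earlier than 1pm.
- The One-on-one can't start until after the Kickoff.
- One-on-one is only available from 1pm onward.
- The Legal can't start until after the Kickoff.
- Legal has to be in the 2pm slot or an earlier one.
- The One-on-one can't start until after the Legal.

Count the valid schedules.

Splitting on AllHands: it can be 1pm (15), 2pm (15), 3pm (15). Listing each branch's schedules as (Legal, Roadmap, Kickoff, OffsitePrep, One-on-one):
AllHands=1pm: (11am,12pm,10am,2pm,3pm) (11am,12pm,10am,3pm,2pm) (11am,2pm,10am,12pm,3pm) (12pm,10am,11am,2pm,3pm) (12pm,10am,11am,3pm,2pm) (12pm,11am,10am,2pm,3pm) (12pm,11am,10am,3pm,2pm) (12pm,2pm,10am,11am,3pm) (12pm,2pm,11am,10am,3pm) (2pm,10am,11am,12pm,3pm) (2pm,10am,12pm,11am,3pm) (2pm,11am,10am,12pm,3pm) (2pm,11am,12pm,10am,3pm) (2pm,12pm,10am,11am,3pm) (2pm,12pm,11am,10am,3pm) — 15.
AllHands=2pm: (11am,12pm,10am,1pm,3pm) (11am,12pm,10am,3pm,1pm) (11am,1pm,10am,12pm,3pm) (12pm,10am,11am,1pm,3pm) (12pm,10am,11am,3pm,1pm) (12pm,11am,10am,1pm,3pm) (12pm,11am,10am,3pm,1pm) (12pm,1pm,10am,11am,3pm) (12pm,1pm,11am,10am,3pm) (1pm,10am,11am,12pm,3pm) (1pm,10am,12pm,11am,3pm) (1pm,11am,10am,12pm,3pm) (1pm,11am,12pm,10am,3pm) (1pm,12pm,10am,11am,3pm) (1pm,12pm,11am,10am,3pm) — 15.
AllHands=3pm: (11am,12pm,10am,1pm,2pm) (11am,12pm,10am,2pm,1pm) (11am,1pm,10am,12pm,2pm) (12pm,10am,11am,1pm,2pm) (12pm,10am,11am,2pm,1pm) (12pm,11am,10am,1pm,2pm) (12pm,11am,10am,2pm,1pm) (12pm,1pm,10am,11am,2pm) (12pm,1pm,11am,10am,2pm) (1pm,10am,11am,12pm,2pm) (1pm,10am,12pm,11am,2pm) (1pm,11am,10am,12pm,2pm) (1pm,11am,12pm,10am,2pm) (1pm,12pm,10am,11am,2pm) (1pm,12pm,11am,10am,2pm) — 15.
Summing: 15 + 15 + 15 = 45.

45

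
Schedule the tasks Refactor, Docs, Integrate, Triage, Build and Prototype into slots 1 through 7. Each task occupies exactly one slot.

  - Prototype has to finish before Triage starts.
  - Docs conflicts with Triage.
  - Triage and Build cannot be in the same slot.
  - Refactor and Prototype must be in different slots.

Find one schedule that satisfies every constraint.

Prototype -> 1, Build -> 1, Triage -> 2, Integrate -> 1, Docs -> 1, Refactor -> 2

Checking: Prototype(1) before Triage(2); Docs(1) != Triage(2); Refactor(2) != Prototype(1); Triage(2) != Build(1).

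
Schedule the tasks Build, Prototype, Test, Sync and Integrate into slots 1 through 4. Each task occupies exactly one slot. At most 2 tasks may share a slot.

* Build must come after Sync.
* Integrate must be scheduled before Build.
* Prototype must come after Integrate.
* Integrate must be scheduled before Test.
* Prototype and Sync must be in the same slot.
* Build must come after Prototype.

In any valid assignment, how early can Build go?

Precedence pushes Build to at least 3.
Build at 3 is achievable: Test in 3, Integrate in 1, Sync in 2, Build in 3, Prototype in 2.

3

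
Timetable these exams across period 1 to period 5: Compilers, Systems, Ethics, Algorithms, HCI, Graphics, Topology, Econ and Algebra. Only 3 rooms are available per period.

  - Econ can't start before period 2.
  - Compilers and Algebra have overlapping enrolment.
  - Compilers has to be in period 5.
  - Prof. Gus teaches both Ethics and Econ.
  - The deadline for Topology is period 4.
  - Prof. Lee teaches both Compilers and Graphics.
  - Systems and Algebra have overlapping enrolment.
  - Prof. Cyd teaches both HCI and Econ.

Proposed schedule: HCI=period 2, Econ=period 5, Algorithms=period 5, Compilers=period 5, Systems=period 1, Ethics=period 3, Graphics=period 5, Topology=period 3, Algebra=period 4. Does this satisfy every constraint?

No. Prof. Lee teaches both Compilers and Graphics is not satisfied.

Compilers has to be in period 5 — holds.
Prof. Cyd teaches both HCI and Econ — holds.
Econ can't start before period 2 — holds.
Prof. Gus teaches both Ethics and Econ — holds.
Only 3 rooms are available per period — violated.
Systems and Algebra have overlapping enrolment — holds.
Prof. Lee teaches both Compilers and Graphics — violated.
The deadline for Topology is period 4 — holds.
Compilers and Algebra have overlapping enrolment — holds.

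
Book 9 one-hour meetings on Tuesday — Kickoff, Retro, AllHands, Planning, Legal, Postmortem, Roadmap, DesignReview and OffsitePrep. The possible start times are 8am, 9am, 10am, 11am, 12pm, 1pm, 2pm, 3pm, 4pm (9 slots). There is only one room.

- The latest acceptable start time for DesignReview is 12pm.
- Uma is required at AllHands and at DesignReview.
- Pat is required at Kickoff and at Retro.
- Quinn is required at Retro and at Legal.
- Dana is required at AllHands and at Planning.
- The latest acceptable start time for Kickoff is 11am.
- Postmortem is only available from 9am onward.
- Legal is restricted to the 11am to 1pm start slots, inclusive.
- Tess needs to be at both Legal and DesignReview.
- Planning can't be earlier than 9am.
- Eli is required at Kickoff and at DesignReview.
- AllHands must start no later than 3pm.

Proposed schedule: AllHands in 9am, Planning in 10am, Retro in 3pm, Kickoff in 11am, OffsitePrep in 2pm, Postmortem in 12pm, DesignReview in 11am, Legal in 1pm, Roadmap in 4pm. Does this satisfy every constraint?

AllHands must start no later than 3pm — holds.
There is only one room — violated.
Pat is required at Kickoff and at Retro — holds.
Uma is required at AllHands and at DesignReview — holds.
Dana is required at AllHands and at Planning — holds.
Postmortem is only available from 9am onward — holds.
The latest acceptable start time for Kickoff is 11am — holds.
Tess needs to be at both Legal and DesignReview — holds.
Planning can't be earlier than 9am — holds.
Quinn is required at Retro and at Legal — holds.
Eli is required at Kickoff and at DesignReview — violated.
The latest acceptable start time for DesignReview is 12pm — holds.
Legal is restricted to the 11am to 1pm start slots, inclusive — holds.

No — it violates: Eli is required at Kickoff and at DesignReview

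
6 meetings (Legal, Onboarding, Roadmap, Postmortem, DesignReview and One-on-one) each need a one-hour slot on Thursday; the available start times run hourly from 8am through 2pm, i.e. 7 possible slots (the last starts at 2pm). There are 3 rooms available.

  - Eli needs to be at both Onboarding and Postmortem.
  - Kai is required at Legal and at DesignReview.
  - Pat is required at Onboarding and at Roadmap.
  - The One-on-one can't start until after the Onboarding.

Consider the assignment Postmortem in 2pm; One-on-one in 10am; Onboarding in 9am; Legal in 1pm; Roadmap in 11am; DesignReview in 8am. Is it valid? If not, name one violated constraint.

Yes

Kai is required at Legal and at DesignReview — holds.
Eli needs to be at both Onboarding and Postmortem — holds.
Pat is required at Onboarding and at Roadmap — holds.
The One-on-one can't start until after the Onboarding — holds.
There are 3 rooms available — holds.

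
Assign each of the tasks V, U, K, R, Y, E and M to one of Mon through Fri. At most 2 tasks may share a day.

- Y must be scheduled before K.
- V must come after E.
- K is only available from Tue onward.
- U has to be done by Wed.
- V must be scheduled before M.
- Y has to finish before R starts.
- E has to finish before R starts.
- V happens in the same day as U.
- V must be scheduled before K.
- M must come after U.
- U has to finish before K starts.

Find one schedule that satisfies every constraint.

R in Wed, M in Thu, Y in Mon, K in Wed, U in Tue, E in Mon, V in Tue

Checking: Y(Mon) before R(Wed); V(Tue) before K(Wed); U(Tue) before K(Wed); Y(Mon) before K(Wed); V(Tue) before M(Thu); E(Mon) before V(Tue); U(Tue) before M(Thu); E(Mon) before R(Wed); V = U = Tue; U=Tue in [Mon,Wed]; K=Wed in [Tue,Fri]; max 2 per day (cap 2).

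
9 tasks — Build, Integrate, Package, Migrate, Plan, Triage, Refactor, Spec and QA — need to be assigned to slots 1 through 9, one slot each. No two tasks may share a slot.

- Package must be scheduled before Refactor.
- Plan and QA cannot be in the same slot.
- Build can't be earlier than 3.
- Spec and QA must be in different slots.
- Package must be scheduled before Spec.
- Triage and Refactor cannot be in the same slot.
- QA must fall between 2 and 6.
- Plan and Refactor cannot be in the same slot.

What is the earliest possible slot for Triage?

1

Triage at 1 is achievable: Plan -> 9; Triage -> 1; Spec -> 6; Build -> 3; Integrate -> 7; QA -> 2; Refactor -> 5; Package -> 4; Migrate -> 8.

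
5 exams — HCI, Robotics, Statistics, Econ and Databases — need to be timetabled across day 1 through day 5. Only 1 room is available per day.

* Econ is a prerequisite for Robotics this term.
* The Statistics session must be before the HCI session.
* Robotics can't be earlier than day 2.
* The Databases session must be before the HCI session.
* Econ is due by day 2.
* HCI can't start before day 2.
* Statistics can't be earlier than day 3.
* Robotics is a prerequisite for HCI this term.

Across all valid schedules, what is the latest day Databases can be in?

Downstream work caps Databases at day 4.
Databases at day 4 is achievable: Robotics -> day 2, Econ -> day 1, Databases -> day 4, Statistics -> day 3, HCI -> day 5.

day 4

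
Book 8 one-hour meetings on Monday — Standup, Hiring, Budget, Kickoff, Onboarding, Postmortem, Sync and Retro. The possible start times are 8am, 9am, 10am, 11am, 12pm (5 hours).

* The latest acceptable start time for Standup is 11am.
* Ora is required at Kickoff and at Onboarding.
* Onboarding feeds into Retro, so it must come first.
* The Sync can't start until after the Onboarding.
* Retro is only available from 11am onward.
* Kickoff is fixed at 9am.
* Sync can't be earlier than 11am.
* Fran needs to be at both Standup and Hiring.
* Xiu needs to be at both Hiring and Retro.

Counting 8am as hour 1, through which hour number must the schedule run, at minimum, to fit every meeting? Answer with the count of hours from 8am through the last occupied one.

The precedence chain requires at least 2 distinct hours.
Sync can't be placed before 11am — that is hour 4 counting from 8am — so the schedule must run through at least 4 hours.
4 works (last occupied hour: 11am): for example Onboarding -> 8am, Sync -> 11am, Kickoff -> 9am, Hiring -> 9am, Retro -> 11am, Budget -> 8am, Standup -> 8am, Postmortem -> 8am.

4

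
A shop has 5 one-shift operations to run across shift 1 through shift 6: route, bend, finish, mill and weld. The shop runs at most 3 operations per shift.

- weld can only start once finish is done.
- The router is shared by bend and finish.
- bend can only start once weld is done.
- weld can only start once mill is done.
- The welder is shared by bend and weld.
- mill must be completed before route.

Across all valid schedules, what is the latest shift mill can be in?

Downstream work caps mill at shift 4.
mill at shift 4 is achievable: mill=shift 4; route=shift 5; finish=shift 1; bend=shift 6; weld=shift 5.

shift 4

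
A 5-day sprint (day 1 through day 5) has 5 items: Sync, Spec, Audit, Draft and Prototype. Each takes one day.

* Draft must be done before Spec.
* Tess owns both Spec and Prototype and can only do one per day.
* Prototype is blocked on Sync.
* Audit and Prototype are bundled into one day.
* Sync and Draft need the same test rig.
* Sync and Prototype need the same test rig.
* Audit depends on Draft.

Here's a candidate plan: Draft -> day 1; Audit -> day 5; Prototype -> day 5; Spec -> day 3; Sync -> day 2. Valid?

Yes

Prototype is blocked on Sync — holds.
Sync and Prototype need the same test rig — holds.
Audit and Prototype are bundled into one day — holds.
Tess owns both Spec and Prototype and can only do one per day — holds.
Sync and Draft need the same test rig — holds.
Audit depends on Draft — holds.
Draft must be done before Spec — holds.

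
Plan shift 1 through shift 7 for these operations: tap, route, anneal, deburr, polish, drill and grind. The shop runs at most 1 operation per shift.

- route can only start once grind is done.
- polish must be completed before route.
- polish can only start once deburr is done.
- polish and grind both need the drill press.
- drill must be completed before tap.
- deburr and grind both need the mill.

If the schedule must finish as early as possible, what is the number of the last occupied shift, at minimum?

The precedence chain requires at least 3 distinct shifts.
With at most 1 per shift and 7 operations, at least 7 shifts are needed.
7 works (last occupied shift: shift 7): for example polish -> shift 2; tap -> shift 6; grind -> shift 3; anneal -> shift 7; deburr -> shift 1; route -> shift 4; drill -> shift 5.

shift 7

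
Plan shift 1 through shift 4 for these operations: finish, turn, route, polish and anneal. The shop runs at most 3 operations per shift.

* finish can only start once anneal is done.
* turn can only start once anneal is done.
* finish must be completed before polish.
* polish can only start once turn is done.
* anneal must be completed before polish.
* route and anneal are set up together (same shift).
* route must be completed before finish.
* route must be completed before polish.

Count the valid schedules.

6

Splitting on finish: it can be shift 2 (3), shift 3 (3). Listing each branch's schedules as (turn, route, polish, anneal) by shift number:
finish=shift 2: (2,1,3,1) (2,1,4,1) (3,1,4,1) — 3.
finish=shift 3: (2,1,4,1) (3,1,4,1) (3,2,4,2) — 3.
Summing: 3 + 3 = 6.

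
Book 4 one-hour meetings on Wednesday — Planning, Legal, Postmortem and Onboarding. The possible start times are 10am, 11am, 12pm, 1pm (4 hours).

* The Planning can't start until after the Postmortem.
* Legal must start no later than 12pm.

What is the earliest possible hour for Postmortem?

Downstream work caps Postmortem at 12pm.
Postmortem at 10am is achievable: Postmortem=10am; Planning=11am; Onboarding=10am; Legal=10am.

10am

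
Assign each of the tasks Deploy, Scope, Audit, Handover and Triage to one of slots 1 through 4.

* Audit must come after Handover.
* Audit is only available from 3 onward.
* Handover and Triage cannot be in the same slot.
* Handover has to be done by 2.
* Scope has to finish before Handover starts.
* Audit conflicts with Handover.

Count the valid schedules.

24

Splitting on Deploy: it can be 1 (6), 2 (6), 3 (6), 4 (6). Listing each branch's schedules as (Scope, Audit, Handover, Triage):
Deploy=1: (1,3,2,1) (1,3,2,3) (1,3,2,4) (1,4,2,1) (1,4,2,3) (1,4,2,4) — 6.
Deploy=2: (1,3,2,1) (1,3,2,3) (1,3,2,4) (1,4,2,1) (1,4,2,3) (1,4,2,4) — 6.
Deploy=3: (1,3,2,1) (1,3,2,3) (1,3,2,4) (1,4,2,1) (1,4,2,3) (1,4,2,4) — 6.
Deploy=4: (1,3,2,1) (1,3,2,3) (1,3,2,4) (1,4,2,1) (1,4,2,3) (1,4,2,4) — 6.
Summing: 6 + 6 + 6 + 6 = 24.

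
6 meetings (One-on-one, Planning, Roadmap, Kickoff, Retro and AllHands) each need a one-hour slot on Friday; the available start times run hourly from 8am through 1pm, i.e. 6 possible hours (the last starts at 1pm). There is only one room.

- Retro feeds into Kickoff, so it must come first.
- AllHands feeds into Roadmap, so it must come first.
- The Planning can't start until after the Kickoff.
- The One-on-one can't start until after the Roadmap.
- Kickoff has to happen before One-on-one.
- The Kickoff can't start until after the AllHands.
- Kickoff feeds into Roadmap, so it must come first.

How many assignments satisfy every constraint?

Splitting on One-on-one: it can be 12pm (2), 1pm (4). Listing each branch's schedules as (Planning, Roadmap, Kickoff, Retro, AllHands):
One-on-one=12pm: (1pm,11am,10am,8am,9am) (1pm,11am,10am,9am,8am) — 2.
One-on-one=1pm: (11am,12pm,10am,8am,9am) (11am,12pm,10am,9am,8am) (12pm,11am,10am,8am,9am) (12pm,11am,10am,9am,8am) — 4.
Summing: 2 + 4 = 6.

6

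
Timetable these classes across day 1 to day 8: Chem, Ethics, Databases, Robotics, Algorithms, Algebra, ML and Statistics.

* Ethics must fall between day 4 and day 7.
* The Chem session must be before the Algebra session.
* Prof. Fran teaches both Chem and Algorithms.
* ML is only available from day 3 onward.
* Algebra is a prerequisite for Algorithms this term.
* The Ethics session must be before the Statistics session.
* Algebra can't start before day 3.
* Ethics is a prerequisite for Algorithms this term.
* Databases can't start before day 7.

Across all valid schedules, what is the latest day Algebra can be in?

day 7

Algebra is available from day 3; downstream work caps Algebra at day 7.
Algebra at day 7 is achievable: Chem -> day 1, Algorithms -> day 8, Databases -> day 7, Statistics -> day 5, Robotics -> day 1, Algebra -> day 7, Ethics -> day 4, ML -> day 3.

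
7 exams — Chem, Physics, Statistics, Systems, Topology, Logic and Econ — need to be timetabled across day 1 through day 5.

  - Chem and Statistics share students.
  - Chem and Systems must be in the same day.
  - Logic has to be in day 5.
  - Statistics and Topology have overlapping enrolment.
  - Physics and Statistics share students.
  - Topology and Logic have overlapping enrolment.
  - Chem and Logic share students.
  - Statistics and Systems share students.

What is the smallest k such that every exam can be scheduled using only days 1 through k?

Logic can't be placed before day 5, so the schedule must run through at least day 5.
5 works (last occupied day: day 5): for example Logic -> day 5; Statistics -> day 2; Physics -> day 1; Chem -> day 1; Systems -> day 1; Econ -> day 1; Topology -> day 1.

5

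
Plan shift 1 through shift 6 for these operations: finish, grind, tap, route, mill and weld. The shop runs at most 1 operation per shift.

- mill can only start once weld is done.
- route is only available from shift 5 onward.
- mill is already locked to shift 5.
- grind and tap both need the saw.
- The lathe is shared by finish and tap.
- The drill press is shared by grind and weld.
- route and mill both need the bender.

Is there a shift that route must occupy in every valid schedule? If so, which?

shift 6

route's window is shift 5–shift 6.
mill is fixed at shift 5, and route can't share a shift with mill.
So route must be shift 6.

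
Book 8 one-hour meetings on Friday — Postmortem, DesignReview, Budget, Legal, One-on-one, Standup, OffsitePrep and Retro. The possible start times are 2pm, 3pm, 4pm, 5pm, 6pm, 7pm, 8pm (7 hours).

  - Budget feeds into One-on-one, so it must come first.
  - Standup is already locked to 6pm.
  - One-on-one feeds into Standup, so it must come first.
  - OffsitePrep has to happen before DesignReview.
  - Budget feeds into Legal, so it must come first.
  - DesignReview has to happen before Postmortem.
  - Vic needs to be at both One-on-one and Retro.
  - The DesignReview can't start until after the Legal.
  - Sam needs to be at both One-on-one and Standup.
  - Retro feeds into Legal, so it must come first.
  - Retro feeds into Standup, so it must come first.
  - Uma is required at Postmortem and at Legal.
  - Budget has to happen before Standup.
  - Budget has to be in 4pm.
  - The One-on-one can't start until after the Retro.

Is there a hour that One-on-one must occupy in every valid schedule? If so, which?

5pm

Budget is fixed at 4pm and must come before One-on-one, so One-on-one is at least 5pm.
Standup is fixed at 6pm and must come after One-on-one, so One-on-one is at most 5pm.
So One-on-one must be 5pm.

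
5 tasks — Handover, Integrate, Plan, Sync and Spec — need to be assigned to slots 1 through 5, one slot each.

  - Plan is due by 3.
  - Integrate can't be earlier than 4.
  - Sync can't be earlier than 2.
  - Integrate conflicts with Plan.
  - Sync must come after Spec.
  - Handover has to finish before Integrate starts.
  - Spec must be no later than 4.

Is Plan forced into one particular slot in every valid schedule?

No

Plan can be 1 (e.g. Handover -> 1; Spec -> 1; Integrate -> 4; Plan -> 1; Sync -> 2) or 2 (e.g. Sync=2; Plan=2; Integrate=4; Handover=1; Spec=1).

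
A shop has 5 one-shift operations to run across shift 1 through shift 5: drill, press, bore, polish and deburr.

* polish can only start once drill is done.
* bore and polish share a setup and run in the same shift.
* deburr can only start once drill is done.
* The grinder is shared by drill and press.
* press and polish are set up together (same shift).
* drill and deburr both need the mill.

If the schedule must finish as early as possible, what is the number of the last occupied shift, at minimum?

shift 2

The precedence chain requires at least 2 distinct shifts.
2 works (last occupied shift: shift 2): for example press -> shift 2; deburr -> shift 2; drill -> shift 1; polish -> shift 2; bore -> shift 2.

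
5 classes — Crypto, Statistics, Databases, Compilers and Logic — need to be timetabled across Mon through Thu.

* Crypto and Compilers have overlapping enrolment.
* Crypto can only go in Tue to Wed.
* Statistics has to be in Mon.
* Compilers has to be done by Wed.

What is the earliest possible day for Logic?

Logic at Mon is achievable: Crypto=Tue, Databases=Mon, Compilers=Mon, Statistics=Mon, Logic=Mon.

Mon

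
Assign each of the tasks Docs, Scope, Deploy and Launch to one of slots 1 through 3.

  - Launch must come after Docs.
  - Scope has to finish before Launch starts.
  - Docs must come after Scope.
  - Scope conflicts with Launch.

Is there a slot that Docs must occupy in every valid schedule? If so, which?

Precedence pushes Docs to at least 2; downstream work caps Docs at 2.
So Docs is pinned to 2.

2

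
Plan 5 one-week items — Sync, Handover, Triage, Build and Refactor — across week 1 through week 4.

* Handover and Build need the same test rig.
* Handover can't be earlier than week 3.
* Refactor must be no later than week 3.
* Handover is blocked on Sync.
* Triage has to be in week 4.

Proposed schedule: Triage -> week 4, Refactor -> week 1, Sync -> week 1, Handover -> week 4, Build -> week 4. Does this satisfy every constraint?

Handover is blocked on Sync — holds.
Triage has to be in week 4 — holds.
Refactor must be no later than week 3 — holds.
Handover can't be earlier than week 3 — holds.
Handover and Build need the same test rig — violated.

No. Handover and Build need the same test rig is not satisfied.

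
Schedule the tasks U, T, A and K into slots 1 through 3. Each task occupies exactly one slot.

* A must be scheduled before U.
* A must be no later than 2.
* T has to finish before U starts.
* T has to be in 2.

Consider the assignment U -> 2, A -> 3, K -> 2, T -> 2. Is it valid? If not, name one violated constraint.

Invalid. A must be scheduled before U.

T has to be in 2 — holds.
T has to finish before U starts — violated.
A must be scheduled before U — violated.
A must be no later than 2 — violated.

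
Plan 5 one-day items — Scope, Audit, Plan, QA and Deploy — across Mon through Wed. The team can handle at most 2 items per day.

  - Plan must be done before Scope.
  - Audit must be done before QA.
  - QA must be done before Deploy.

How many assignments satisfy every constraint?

Enumerating: Audit=Mon; Scope=Tue; QA=Tue; Plan=Mon; Deploy=Wed | Scope -> Wed, Deploy -> Wed, Plan -> Mon, QA -> Tue, Audit -> Mon | Deploy=Wed; Scope=Wed; Plan=Tue; QA=Tue; Audit=Mon.

3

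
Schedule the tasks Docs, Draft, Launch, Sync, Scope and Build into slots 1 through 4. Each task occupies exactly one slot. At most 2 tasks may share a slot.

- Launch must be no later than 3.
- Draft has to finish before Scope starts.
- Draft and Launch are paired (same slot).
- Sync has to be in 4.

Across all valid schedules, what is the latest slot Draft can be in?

3

Downstream work caps Draft at 3.
Draft at 3 is achievable: Sync in 4, Docs in 1, Scope in 4, Launch in 3, Build in 1, Draft in 3.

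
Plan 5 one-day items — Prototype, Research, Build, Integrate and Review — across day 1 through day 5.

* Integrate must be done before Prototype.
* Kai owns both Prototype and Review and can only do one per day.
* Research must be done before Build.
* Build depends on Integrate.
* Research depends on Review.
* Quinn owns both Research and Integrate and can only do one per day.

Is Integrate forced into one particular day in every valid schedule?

Integrate can be day 1 (e.g. Integrate in day 1; Prototype in day 2; Build in day 3; Review in day 1; Research in day 2) or day 2 (e.g. Research -> day 3, Prototype -> day 3, Review -> day 1, Build -> day 4, Integrate -> day 2).

No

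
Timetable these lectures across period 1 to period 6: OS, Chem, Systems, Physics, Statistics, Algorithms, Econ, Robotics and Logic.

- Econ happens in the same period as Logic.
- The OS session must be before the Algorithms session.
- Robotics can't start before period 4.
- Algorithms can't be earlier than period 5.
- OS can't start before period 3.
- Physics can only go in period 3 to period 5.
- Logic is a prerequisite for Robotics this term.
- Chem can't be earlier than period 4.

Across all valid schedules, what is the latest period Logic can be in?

Downstream work caps Logic at period 5.
Logic at period 5 is achievable: Systems in period 1, Algorithms in period 5, Robotics in period 6, Logic in period 5, Chem in period 4, OS in period 3, Econ in period 5, Physics in period 3, Statistics in period 1.

period 5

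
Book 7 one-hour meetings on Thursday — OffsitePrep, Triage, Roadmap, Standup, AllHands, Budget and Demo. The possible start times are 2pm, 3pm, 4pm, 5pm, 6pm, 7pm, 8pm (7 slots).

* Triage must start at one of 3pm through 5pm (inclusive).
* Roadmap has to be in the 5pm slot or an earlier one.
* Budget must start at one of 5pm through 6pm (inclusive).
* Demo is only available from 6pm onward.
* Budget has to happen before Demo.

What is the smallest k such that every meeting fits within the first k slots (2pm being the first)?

The precedence chain requires at least 2 distinct slots.
Demo can't be placed before 6pm — that is slot 5 counting from 2pm — so the schedule must run through at least 5 slots.
5 works (last occupied slot: 6pm): for example Roadmap=2pm, Budget=5pm, Triage=3pm, Standup=2pm, Demo=6pm, AllHands=2pm, OffsitePrep=2pm.

5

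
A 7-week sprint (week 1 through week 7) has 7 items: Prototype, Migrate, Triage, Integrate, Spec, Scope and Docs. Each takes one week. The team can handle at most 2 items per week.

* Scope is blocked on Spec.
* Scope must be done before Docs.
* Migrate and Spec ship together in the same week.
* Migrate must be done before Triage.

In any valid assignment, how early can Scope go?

week 2

Precedence pushes Scope to at least week 2; downstream work caps Scope at week 6.
Scope at week 2 is achievable: Triage in week 2, Spec in week 1, Migrate in week 1, Prototype in week 3, Integrate in week 4, Docs in week 3, Scope in week 2.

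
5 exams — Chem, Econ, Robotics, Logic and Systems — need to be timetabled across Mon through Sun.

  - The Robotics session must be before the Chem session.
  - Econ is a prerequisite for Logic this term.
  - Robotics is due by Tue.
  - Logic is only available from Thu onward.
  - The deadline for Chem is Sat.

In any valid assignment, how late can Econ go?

Downstream work caps Econ at Sat.
Econ at Sat is achievable: Robotics -> Mon, Chem -> Tue, Systems -> Mon, Econ -> Sat, Logic -> Sun.

Sat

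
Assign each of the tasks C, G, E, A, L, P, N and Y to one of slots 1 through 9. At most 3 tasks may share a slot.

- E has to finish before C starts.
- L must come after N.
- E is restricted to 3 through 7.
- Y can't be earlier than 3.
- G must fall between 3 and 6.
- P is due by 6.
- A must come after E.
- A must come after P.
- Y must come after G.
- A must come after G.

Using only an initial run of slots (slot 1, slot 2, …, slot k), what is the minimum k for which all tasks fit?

The precedence chain requires at least 2 distinct slots.
With at most 3 per slot and 8 tasks, at least 3 slots are needed.
Propagating the time windows through the other constraints, C can't land before 4, so the schedule must run through at least slot 4.
4 works (last occupied slot: 4): for example Y=4; C=4; A=4; E=3; N=1; P=1; G=3; L=2.

4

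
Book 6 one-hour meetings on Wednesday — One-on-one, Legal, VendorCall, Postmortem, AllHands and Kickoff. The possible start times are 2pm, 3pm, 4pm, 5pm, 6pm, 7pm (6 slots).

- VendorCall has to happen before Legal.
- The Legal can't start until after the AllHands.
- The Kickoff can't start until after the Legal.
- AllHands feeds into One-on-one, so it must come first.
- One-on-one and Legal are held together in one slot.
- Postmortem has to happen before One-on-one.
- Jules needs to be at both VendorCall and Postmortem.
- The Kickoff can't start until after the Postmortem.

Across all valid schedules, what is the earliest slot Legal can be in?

Precedence pushes Legal to at least 3pm; downstream work caps Legal at 6pm.
Legal at 4pm is achievable: Legal=4pm; Postmortem=2pm; AllHands=2pm; Kickoff=5pm; One-on-one=4pm; VendorCall=3pm.
Nothing earlier works — the conflict constraints rule out every slot before 4pm.

4pm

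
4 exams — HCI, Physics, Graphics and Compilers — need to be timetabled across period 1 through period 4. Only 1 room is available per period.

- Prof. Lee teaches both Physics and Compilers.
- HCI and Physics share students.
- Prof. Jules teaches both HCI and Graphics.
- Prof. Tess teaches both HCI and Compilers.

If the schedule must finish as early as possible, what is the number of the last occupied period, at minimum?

With at most 1 per period and 4 exams, at least 4 periods are needed.
4 works (last occupied period: period 4): for example HCI in period 1, Physics in period 2, Compilers in period 4, Graphics in period 3.

period 4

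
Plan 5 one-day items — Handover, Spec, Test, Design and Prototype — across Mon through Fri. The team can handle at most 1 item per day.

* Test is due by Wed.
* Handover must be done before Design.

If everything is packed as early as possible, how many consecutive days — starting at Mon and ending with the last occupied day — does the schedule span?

The precedence chain requires at least 2 distinct days.
With at most 1 per day and 5 tasks, at least 5 days are needed.
5 works (last occupied day: Fri): for example Spec=Thu; Prototype=Fri; Handover=Tue; Test=Mon; Design=Wed.

5 days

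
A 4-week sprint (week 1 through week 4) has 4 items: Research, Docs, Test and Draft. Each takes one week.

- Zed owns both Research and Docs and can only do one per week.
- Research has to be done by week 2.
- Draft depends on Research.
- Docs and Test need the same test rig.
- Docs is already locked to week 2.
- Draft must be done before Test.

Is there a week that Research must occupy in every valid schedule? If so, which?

week 1

Research's window is week 1–week 2.
Docs is fixed at week 2, and Research can't share a week with Docs.
So Research must be week 1.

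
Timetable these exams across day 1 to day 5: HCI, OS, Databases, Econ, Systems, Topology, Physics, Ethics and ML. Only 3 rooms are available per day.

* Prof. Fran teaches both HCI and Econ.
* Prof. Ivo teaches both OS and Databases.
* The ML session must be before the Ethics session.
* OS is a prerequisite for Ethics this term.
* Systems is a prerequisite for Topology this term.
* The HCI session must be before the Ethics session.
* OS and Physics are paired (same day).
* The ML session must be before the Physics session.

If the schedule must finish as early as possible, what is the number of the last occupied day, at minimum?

day 3

The precedence chain requires at least 3 distinct days.
With at most 3 per day and 9 exams, at least 3 days are needed.
3 works (last occupied day: day 3): for example Ethics -> day 3; Topology -> day 2; Systems -> day 1; Databases -> day 3; OS -> day 2; Physics -> day 2; HCI -> day 1; ML -> day 1; Econ -> day 3.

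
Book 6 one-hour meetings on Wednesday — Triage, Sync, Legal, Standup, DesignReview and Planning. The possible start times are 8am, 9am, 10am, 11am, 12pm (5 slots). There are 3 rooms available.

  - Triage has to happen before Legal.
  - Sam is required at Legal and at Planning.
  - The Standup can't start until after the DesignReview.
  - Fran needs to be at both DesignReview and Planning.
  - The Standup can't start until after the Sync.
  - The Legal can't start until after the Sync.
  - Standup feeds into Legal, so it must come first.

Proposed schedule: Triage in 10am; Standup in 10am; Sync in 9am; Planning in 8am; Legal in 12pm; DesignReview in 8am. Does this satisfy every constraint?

Standup feeds into Legal, so it must come first — holds.
The Standup can't start until after the DesignReview — holds.
Sam is required at Legal and at Planning — holds.
There are 3 rooms available — holds.
Fran needs to be at both DesignReview and Planning — violated.
The Standup can't start until after the Sync — holds.
The Legal can't start until after the Sync — holds.
Triage has to happen before Legal — holds.

No — it violates: Fran needs to be at both DesignReview and Planning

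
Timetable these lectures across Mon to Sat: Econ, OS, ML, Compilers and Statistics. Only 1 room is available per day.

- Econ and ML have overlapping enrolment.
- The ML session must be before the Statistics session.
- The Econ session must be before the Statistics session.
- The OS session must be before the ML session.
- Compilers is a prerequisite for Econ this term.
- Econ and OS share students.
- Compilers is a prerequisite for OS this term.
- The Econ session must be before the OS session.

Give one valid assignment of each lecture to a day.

ML in Thu, Statistics in Fri, Compilers in Mon, Econ in Tue, OS in Wed

Checking: OS(Wed) before ML(Thu); ML(Thu) before Statistics(Fri); Econ(Tue) before Statistics(Fri); Compilers(Mon) before OS(Wed); Compilers(Mon) before Econ(Tue); Econ(Tue) before OS(Wed); Econ(Tue) != OS(Wed); Econ(Tue) != ML(Thu); max 1 per day (cap 1).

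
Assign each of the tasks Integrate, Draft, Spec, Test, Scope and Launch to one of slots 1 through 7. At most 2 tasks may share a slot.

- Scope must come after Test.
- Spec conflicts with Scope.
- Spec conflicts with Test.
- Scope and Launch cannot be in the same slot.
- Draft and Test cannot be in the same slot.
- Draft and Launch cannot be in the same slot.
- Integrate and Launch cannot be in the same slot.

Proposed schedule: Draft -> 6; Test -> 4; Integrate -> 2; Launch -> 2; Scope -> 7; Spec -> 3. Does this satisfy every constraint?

Draft and Test cannot be in the same slot — holds.
Integrate and Launch cannot be in the same slot — violated.
Scope must come after Test — holds.
Spec conflicts with Test — holds.
Spec conflicts with Scope — holds.
Draft and Launch cannot be in the same slot — holds.
At most 2 tasks may share a slot — holds.
Scope and Launch cannot be in the same slot — holds.

No. Integrate and Launch cannot be in the same slot is not satisfied.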